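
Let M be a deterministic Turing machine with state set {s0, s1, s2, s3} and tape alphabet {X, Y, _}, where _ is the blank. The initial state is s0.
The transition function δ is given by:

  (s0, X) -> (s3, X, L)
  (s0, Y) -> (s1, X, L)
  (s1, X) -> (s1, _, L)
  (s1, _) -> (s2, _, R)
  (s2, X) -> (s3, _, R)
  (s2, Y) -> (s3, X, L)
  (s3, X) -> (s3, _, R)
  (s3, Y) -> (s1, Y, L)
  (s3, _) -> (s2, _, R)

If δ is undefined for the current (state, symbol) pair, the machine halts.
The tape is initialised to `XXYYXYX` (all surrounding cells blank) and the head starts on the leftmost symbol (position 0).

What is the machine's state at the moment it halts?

s2

s0 | _[X]XYYXYX__   read X → write X, move L, go to s3
s3 | [_]XXYYXYX__   read _ → write _, move R, go to s2
s2 | _[X]XYYXYX__   read X → write _, move R, go to s3
s3 | __[X]YYXYX__   read X → write _, move R, go to s3
s3 | ___[Y]YXYX__   read Y → write Y, move L, go to s1
s1 | __[_]YYXYX__   read _ → write _, move R, go to s2
s2 | ___[Y]YXYX__   read Y → write X, move L, go to s3
s3 | __[_]XYXYX__   read _ → write _, move R, go to s2
s2 | ___[X]YXYX__   read X → write _, move R, go to s3
s3 | ____[Y]XYX__   read Y → write Y, move L, go to s1
s1 | ___[_]YXYX__   read _ → write _, move R, go to s2
s2 | ____[Y]XYX__   read Y → write X, move L, go to s3
s3 | ___[_]XXYX__   read _ → write _, move R, go to s2
s2 | ____[X]XYX__   read X → write _, move R, go to s3
s3 | _____[X]YX__   read X → write _, move R, go to s3
s3 | ______[Y]X__   read Y → write Y, move L, go to s1
s1 | _____[_]YX__   read _ → write _, move R, go to s2
s2 | ______[Y]X__   read Y → write X, move L, go to s3
s3 | _____[_]XX__   read _ → write _, move R, go to s2
s2 | ______[X]X__   read X → write _, move R, go to s3
s3 | _______[X]__   read X → write _, move R, go to s3
s3 | ________[_]_   read _ → write _, move R, go to s2
s2 | _________[_]
No transition is defined for (s2, _); M halts in state s2.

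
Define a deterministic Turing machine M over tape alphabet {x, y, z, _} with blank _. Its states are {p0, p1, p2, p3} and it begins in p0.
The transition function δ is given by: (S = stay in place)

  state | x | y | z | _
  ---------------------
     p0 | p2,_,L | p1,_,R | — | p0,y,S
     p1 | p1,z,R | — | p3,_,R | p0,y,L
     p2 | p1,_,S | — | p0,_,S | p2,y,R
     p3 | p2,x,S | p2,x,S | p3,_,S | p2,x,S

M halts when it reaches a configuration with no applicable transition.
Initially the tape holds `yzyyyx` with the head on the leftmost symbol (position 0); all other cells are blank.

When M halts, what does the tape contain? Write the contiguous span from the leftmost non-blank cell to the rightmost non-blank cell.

state=p0 head=0 tape=[y]zyyyx   (p0,y)→(p1,_,R)
state=p1 head=1 tape=_[z]yyyx   (p1,z)→(p3,_,R)
state=p3 head=2 tape=__[y]yyx   (p3,y)→(p2,x,S)
state=p2 head=2 tape=__[x]yyx   (p2,x)→(p1,_,S)
state=p1 head=2 tape=__[_]yyx   (p1,_)→(p0,y,L)
state=p0 head=1 tape=_[_]yyyx   (p0,_)→(p0,y,S)
state=p0 head=1 tape=_[y]yyyx   (p0,y)→(p1,_,R)
state=p1 head=2 tape=__[y]yyx
The non-blank tape span at halt is yyyx.

yyyx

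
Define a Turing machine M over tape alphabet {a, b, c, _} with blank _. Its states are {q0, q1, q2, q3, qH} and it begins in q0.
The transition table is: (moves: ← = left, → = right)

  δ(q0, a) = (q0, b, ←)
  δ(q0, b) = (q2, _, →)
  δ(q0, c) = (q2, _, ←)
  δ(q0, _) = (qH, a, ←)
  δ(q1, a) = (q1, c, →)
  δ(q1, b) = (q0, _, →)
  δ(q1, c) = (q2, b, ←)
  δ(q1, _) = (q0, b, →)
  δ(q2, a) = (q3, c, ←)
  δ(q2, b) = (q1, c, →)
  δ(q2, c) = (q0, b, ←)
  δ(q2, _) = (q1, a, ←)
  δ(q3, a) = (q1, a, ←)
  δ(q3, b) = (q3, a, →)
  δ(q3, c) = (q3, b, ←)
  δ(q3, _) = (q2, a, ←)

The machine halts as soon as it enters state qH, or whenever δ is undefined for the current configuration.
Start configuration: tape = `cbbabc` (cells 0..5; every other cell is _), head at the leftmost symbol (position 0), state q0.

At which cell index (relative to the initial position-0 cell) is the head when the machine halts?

0

state=q0 head=0 tape=__[c]bbabc   (q0,c)→(q2,_,←)
state=q2 head=-1 tape=_[_]_bbabc   (q2,_)→(q1,a,←)
state=q1 head=-2 tape=[_]a_bbabc   (q1,_)→(q0,b,→)
state=q0 head=-1 tape=b[a]_bbabc   (q0,a)→(q0,b,←)
state=q0 head=-2 tape=[b]b_bbabc   (q0,b)→(q2,_,→)
state=q2 head=-1 tape=_[b]_bbabc   (q2,b)→(q1,c,→)
state=q1 head=0 tape=_c[_]bbabc   (q1,_)→(q0,b,→)
state=q0 head=1 tape=_cb[b]babc   (q0,b)→(q2,_,→)
state=q2 head=2 tape=_cb_[b]abc   (q2,b)→(q1,c,→)
state=q1 head=3 tape=_cb_c[a]bc   (q1,a)→(q1,c,→)
state=q1 head=4 tape=_cb_cc[b]c   (q1,b)→(q0,_,→)
state=q0 head=5 tape=_cb_cc_[c]   (q0,c)→(q2,_,←)
state=q2 head=4 tape=_cb_cc[_]_   (q2,_)→(q1,a,←)
state=q1 head=3 tape=_cb_c[c]a_   (q1,c)→(q2,b,←)
state=q2 head=2 tape=_cb_[c]ba_   (q2,c)→(q0,b,←)
state=q0 head=1 tape=_cb[_]bba_   (q0,_)→(qH,a,←)
state=qH head=0 tape=_c[b]abba_
At halt the head is at cell 0.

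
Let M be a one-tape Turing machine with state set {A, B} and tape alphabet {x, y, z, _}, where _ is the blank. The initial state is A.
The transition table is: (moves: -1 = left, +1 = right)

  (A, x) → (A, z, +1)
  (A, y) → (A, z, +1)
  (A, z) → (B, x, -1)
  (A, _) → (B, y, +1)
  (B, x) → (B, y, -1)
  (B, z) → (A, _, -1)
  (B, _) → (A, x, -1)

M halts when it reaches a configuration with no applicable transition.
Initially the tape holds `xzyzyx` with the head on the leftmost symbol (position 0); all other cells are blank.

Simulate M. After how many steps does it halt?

17

state=A head=0 tape=___[x]zyzyx   (A,x)→(A,z,+1)
state=A head=1 tape=___z[z]yzyx   (A,z)→(B,x,-1)
state=B head=0 tape=___[z]xyzyx   (B,z)→(A,_,-1)
state=A head=-1 tape=__[_]_xyzyx   (A,_)→(B,y,+1)
state=B head=0 tape=__y[_]xyzyx   (B,_)→(A,x,-1)
state=A head=-1 tape=__[y]xxyzyx   (A,y)→(A,z,+1)
state=A head=0 tape=__z[x]xyzyx   (A,x)→(A,z,+1)
state=A head=1 tape=__zz[x]yzyx   (A,x)→(A,z,+1)
state=A head=2 tape=__zzz[y]zyx   (A,y)→(A,z,+1)
state=A head=3 tape=__zzzz[z]yx   (A,z)→(B,x,-1)
state=B head=2 tape=__zzz[z]xyx   (B,z)→(A,_,-1)
state=A head=1 tape=__zz[z]_xyx   (A,z)→(B,x,-1)
state=B head=0 tape=__z[z]x_xyx   (B,z)→(A,_,-1)
state=A head=-1 tape=__[z]_x_xyx   (A,z)→(B,x,-1)
state=B head=-2 tape=_[_]x_x_xyx   (B,_)→(A,x,-1)
state=A head=-3 tape=[_]xx_x_xyx   (A,_)→(B,y,+1)
state=B head=-2 tape=y[x]x_x_xyx   (B,x)→(B,y,-1)
state=B head=-3 tape=[y]yx_x_xyx
M halts after 17 transitions.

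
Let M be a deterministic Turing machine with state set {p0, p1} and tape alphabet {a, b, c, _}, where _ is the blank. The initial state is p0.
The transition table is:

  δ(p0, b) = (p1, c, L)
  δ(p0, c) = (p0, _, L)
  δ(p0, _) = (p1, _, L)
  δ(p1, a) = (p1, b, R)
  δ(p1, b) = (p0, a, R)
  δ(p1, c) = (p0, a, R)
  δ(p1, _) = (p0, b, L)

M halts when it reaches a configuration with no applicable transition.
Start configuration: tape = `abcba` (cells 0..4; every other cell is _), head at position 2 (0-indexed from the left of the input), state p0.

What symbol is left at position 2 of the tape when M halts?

b

state=p0 head=2 tape=ab[c]ba   (p0,c)→(p0,_,L)
state=p0 head=1 tape=a[b]_ba   (p0,b)→(p1,c,L)
state=p1 head=0 tape=[a]c_ba   (p1,a)→(p1,b,R)
state=p1 head=1 tape=b[c]_ba   (p1,c)→(p0,a,R)
state=p0 head=2 tape=ba[_]ba   (p0,_)→(p1,_,L)
state=p1 head=1 tape=b[a]_ba   (p1,a)→(p1,b,R)
state=p1 head=2 tape=bb[_]ba   (p1,_)→(p0,b,L)
state=p0 head=1 tape=b[b]bba   (p0,b)→(p1,c,L)
state=p1 head=0 tape=[b]cbba   (p1,b)→(p0,a,R)
state=p0 head=1 tape=a[c]bba   (p0,c)→(p0,_,L)
state=p0 head=0 tape=[a]_bba
Cell 2 holds b when M halts.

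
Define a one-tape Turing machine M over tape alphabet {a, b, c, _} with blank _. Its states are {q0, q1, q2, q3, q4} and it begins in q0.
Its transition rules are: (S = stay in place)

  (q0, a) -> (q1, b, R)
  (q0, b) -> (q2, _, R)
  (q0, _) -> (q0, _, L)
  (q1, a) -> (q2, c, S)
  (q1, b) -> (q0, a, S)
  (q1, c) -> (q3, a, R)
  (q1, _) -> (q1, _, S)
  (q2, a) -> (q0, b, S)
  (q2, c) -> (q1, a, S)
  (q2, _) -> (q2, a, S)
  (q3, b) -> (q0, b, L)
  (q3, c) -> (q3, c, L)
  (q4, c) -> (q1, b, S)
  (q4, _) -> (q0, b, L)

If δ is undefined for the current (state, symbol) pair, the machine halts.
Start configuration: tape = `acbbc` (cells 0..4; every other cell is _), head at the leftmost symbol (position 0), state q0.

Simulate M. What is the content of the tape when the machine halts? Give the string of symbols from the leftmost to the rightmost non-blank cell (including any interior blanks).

bbbba

q0 | [a]cbbc_   read a → write b, move R, go to q1
q1 | b[c]bbc_   read c → write a, move R, go to q3
q3 | ba[b]bc_   read b → write b, move L, go to q0
q0 | b[a]bbc_   read a → write b, move R, go to q1
q1 | bb[b]bc_   read b → write a, move S, go to q0
q0 | bb[a]bc_   read a → write b, move R, go to q1
q1 | bbb[b]c_   read b → write a, move S, go to q0
q0 | bbb[a]c_   read a → write b, move R, go to q1
q1 | bbbb[c]_   read c → write a, move R, go to q3
q3 | bbbba[_]
The non-blank tape span at halt is bbbba.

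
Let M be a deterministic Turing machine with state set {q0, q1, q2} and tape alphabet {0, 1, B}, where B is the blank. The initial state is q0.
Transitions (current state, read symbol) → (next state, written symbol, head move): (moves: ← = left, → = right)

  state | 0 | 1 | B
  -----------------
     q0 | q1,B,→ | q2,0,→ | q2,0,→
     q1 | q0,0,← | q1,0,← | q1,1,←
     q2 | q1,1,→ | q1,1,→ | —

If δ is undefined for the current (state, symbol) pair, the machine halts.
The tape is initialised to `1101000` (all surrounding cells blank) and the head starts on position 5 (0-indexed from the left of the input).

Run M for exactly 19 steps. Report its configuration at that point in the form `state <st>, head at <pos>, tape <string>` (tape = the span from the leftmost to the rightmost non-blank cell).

state q0, head at 4, tape 1101B000

state=q0 head=5 tape=11010[0]0B   (q0,0)→(q1,B,→)
state=q1 head=6 tape=11010B[0]B   (q1,0)→(q0,0,←)
state=q0 head=5 tape=11010[B]0B   (q0,B)→(q2,0,→)
state=q2 head=6 tape=110100[0]B   (q2,0)→(q1,1,→)
state=q1 head=7 tape=1101001[B]   (q1,B)→(q1,1,←)
state=q1 head=6 tape=110100[1]1   (q1,1)→(q1,0,←)
state=q1 head=5 tape=11010[0]01   (q1,0)→(q0,0,←)
state=q0 head=4 tape=1101[0]001   (q0,0)→(q1,B,→)
state=q1 head=5 tape=1101B[0]01   (q1,0)→(q0,0,←)
state=q0 head=4 tape=1101[B]001   (q0,B)→(q2,0,→)
state=q2 head=5 tape=11010[0]01   (q2,0)→(q1,1,→)
state=q1 head=6 tape=110101[0]1   (q1,0)→(q0,0,←)
state=q0 head=5 tape=11010[1]01   (q0,1)→(q2,0,→)
state=q2 head=6 tape=110100[0]1   (q2,0)→(q1,1,→)
state=q1 head=7 tape=1101001[1]   (q1,1)→(q1,0,←)
state=q1 head=6 tape=110100[1]0   (q1,1)→(q1,0,←)
state=q1 head=5 tape=11010[0]00   (q1,0)→(q0,0,←)
state=q0 head=4 tape=1101[0]000   (q0,0)→(q1,B,→)
state=q1 head=5 tape=1101B[0]00   (q1,0)→(q0,0,←)
state=q0 head=4 tape=1101[B]000
After 19 steps: state q0, head at 4, tape 1101B000.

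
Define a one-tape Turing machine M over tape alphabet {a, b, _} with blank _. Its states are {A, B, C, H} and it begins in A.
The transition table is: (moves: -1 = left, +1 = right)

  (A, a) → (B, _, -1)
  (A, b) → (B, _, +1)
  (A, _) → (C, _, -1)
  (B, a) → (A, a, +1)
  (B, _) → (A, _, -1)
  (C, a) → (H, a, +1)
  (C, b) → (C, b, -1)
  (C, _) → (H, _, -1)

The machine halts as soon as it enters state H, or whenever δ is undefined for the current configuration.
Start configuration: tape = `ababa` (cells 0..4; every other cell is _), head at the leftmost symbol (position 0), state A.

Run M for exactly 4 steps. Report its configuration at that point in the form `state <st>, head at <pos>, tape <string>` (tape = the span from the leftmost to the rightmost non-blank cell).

state H, head at -4, tape baba

state=A head=0 tape=____[a]baba   (A,a)→(B,_,-1)
state=B head=-1 tape=___[_]_baba   (B,_)→(A,_,-1)
state=A head=-2 tape=__[_]__baba   (A,_)→(C,_,-1)
state=C head=-3 tape=_[_]___baba   (C,_)→(H,_,-1)
state=H head=-4 tape=[_]____baba
After 4 steps: state H, head at -4, tape baba.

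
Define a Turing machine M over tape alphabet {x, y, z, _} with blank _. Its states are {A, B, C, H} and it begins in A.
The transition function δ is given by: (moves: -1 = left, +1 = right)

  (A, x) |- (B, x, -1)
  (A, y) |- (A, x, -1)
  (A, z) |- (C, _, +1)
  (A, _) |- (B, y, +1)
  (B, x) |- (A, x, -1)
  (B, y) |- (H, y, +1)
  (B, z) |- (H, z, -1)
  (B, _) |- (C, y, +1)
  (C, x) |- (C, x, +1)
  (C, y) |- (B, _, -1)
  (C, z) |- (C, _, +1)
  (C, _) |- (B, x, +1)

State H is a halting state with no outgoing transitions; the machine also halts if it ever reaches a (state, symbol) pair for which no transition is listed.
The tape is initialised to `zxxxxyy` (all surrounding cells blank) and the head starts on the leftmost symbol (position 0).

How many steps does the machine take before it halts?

17

A | [z]xxxxyy_   read z → write _, move +1, go to C
C | _[x]xxxyy_   read x → write x, move +1, go to C
C | _x[x]xxyy_   read x → write x, move +1, go to C
C | _xx[x]xyy_   read x → write x, move +1, go to C
C | _xxx[x]yy_   read x → write x, move +1, go to C
C | _xxxx[y]y_   read y → write _, move -1, go to B
B | _xxx[x]_y_   read x → write x, move -1, go to A
A | _xx[x]x_y_   read x → write x, move -1, go to B
B | _x[x]xx_y_   read x → write x, move -1, go to A
A | _[x]xxx_y_   read x → write x, move -1, go to B
B | [_]xxxx_y_   read _ → write y, move +1, go to C
C | y[x]xxx_y_   read x → write x, move +1, go to C
C | yx[x]xx_y_   read x → write x, move +1, go to C
C | yxx[x]x_y_   read x → write x, move +1, go to C
C | yxxx[x]_y_   read x → write x, move +1, go to C
C | yxxxx[_]y_   read _ → write x, move +1, go to B
B | yxxxxx[y]_   read y → write y, move +1, go to H
H | yxxxxxy[_]
M halts after 17 transitions.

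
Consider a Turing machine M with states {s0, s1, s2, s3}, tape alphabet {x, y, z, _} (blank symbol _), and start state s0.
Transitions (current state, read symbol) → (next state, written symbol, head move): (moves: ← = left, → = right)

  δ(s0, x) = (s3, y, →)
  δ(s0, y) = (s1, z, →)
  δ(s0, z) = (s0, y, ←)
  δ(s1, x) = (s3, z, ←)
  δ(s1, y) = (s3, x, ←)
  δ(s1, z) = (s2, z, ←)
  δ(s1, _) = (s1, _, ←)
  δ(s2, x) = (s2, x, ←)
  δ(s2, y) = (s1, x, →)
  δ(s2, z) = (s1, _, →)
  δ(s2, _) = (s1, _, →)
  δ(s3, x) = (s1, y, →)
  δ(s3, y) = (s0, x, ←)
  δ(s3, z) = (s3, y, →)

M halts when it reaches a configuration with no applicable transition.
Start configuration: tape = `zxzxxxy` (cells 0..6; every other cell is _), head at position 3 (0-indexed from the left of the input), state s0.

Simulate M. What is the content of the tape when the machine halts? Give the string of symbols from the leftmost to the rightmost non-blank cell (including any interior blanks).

state=s0 head=3 tape=zxz[x]xxy_   (s0,x)→(s3,y,→)
state=s3 head=4 tape=zxzy[x]xy_   (s3,x)→(s1,y,→)
state=s1 head=5 tape=zxzyy[x]y_   (s1,x)→(s3,z,←)
state=s3 head=4 tape=zxzy[y]zy_   (s3,y)→(s0,x,←)
state=s0 head=3 tape=zxz[y]xzy_   (s0,y)→(s1,z,→)
state=s1 head=4 tape=zxzz[x]zy_   (s1,x)→(s3,z,←)
state=s3 head=3 tape=zxz[z]zzy_   (s3,z)→(s3,y,→)
state=s3 head=4 tape=zxzy[z]zy_   (s3,z)→(s3,y,→)
state=s3 head=5 tape=zxzyy[z]y_   (s3,z)→(s3,y,→)
state=s3 head=6 tape=zxzyyy[y]_   (s3,y)→(s0,x,←)
state=s0 head=5 tape=zxzyy[y]x_   (s0,y)→(s1,z,→)
state=s1 head=6 tape=zxzyyz[x]_   (s1,x)→(s3,z,←)
state=s3 head=5 tape=zxzyy[z]z_   (s3,z)→(s3,y,→)
state=s3 head=6 tape=zxzyyy[z]_   (s3,z)→(s3,y,→)
state=s3 head=7 tape=zxzyyyy[_]
The non-blank tape span at halt is zxzyyyy.

zxzyyyy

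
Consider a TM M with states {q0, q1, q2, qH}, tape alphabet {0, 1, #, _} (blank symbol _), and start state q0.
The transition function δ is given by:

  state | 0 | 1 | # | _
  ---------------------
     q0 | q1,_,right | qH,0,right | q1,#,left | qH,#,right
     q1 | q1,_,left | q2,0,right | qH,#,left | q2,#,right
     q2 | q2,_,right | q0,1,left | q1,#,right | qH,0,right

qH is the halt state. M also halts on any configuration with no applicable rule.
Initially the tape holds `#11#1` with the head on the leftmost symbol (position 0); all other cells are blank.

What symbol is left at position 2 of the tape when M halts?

q0 | _[#]11#1__   read # → write #, move left, go to q1
q1 | [_]#11#1__   read _ → write #, move right, go to q2
q2 | #[#]11#1__   read # → write #, move right, go to q1
q1 | ##[1]1#1__   read 1 → write 0, move right, go to q2
q2 | ##0[1]#1__   read 1 → write 1, move left, go to q0
q0 | ##[0]1#1__   read 0 → write _, move right, go to q1
q1 | ##_[1]#1__   read 1 → write 0, move right, go to q2
q2 | ##_0[#]1__   read # → write #, move right, go to q1
q1 | ##_0#[1]__   read 1 → write 0, move right, go to q2
q2 | ##_0#0[_]_   read _ → write 0, move right, go to qH
qH | ##_0#00[_]
Cell 2 holds 0 when M halts.

0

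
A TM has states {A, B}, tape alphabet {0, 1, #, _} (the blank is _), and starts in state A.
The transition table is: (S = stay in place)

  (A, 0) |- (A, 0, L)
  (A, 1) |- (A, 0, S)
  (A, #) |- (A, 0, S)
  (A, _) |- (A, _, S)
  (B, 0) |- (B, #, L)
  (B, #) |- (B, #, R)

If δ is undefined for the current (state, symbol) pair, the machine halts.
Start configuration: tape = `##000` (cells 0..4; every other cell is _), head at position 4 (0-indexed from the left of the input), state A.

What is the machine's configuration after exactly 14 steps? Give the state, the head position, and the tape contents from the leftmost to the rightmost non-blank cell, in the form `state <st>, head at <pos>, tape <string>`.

A | _##00[0]   read 0 → write 0, move L, go to A
A | _##0[0]0   read 0 → write 0, move L, go to A
A | _##[0]00   read 0 → write 0, move L, go to A
A | _#[#]000   read # → write 0, move S, go to A
A | _#[0]000   read 0 → write 0, move L, go to A
A | _[#]0000   read # → write 0, move S, go to A
A | _[0]0000   read 0 → write 0, move L, go to A
A | [_]00000   read _ → write _, move S, go to A
A | [_]00000   read _ → write _, move S, go to A
A | [_]00000   read _ → write _, move S, go to A
A | [_]00000   read _ → write _, move S, go to A
A | [_]00000   read _ → write _, move S, go to A
A | [_]00000   read _ → write _, move S, go to A
A | [_]00000   read _ → write _, move S, go to A
A | [_]00000
After 14 steps: state A, head at -1, tape 00000.

state A, head at -1, tape 00000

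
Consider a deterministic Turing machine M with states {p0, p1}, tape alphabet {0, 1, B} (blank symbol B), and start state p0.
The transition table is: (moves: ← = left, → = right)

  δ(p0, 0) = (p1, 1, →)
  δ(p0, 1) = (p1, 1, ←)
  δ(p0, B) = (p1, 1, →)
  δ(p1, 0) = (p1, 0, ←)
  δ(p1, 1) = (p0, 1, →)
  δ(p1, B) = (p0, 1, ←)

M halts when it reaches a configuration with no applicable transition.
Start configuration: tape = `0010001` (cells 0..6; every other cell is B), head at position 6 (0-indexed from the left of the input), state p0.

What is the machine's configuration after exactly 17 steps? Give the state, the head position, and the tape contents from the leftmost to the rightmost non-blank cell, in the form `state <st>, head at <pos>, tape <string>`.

state=p0 head=6 tape=001000[1]BB   (p0,1)→(p1,1,←)
state=p1 head=5 tape=00100[0]1BB   (p1,0)→(p1,0,←)
state=p1 head=4 tape=0010[0]01BB   (p1,0)→(p1,0,←)
state=p1 head=3 tape=001[0]001BB   (p1,0)→(p1,0,←)
state=p1 head=2 tape=00[1]0001BB   (p1,1)→(p0,1,→)
state=p0 head=3 tape=001[0]001BB   (p0,0)→(p1,1,→)
state=p1 head=4 tape=0011[0]01BB   (p1,0)→(p1,0,←)
state=p1 head=3 tape=001[1]001BB   (p1,1)→(p0,1,→)
state=p0 head=4 tape=0011[0]01BB   (p0,0)→(p1,1,→)
state=p1 head=5 tape=00111[0]1BB   (p1,0)→(p1,0,←)
state=p1 head=4 tape=0011[1]01BB   (p1,1)→(p0,1,→)
state=p0 head=5 tape=00111[0]1BB   (p0,0)→(p1,1,→)
state=p1 head=6 tape=001111[1]BB   (p1,1)→(p0,1,→)
state=p0 head=7 tape=0011111[B]B   (p0,B)→(p1,1,→)
state=p1 head=8 tape=00111111[B]   (p1,B)→(p0,1,←)
state=p0 head=7 tape=0011111[1]1   (p0,1)→(p1,1,←)
state=p1 head=6 tape=001111[1]11   (p1,1)→(p0,1,→)
state=p0 head=7 tape=0011111[1]1
After 17 steps: state p0, head at 7, tape 001111111.

state p0, head at 7, tape 001111111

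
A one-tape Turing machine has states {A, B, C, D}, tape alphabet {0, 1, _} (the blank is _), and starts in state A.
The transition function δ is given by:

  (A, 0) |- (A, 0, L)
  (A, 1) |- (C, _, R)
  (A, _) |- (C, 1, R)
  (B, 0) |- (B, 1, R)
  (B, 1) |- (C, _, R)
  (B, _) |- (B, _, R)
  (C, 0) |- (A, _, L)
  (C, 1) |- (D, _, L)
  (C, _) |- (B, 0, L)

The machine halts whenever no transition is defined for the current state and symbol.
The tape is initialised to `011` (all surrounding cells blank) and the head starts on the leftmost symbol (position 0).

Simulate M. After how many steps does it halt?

9

A | _[0]11   read 0 → write 0, move L, go to A
A | [_]011   read _ → write 1, move R, go to C
C | 1[0]11   read 0 → write _, move L, go to A
A | [1]_11   read 1 → write _, move R, go to C
C | _[_]11   read _ → write 0, move L, go to B
B | [_]011   read _ → write _, move R, go to B
B | _[0]11   read 0 → write 1, move R, go to B
B | _1[1]1   read 1 → write _, move R, go to C
C | _1_[1]   read 1 → write _, move L, go to D
D | _1[_]_
M halts after 9 transitions.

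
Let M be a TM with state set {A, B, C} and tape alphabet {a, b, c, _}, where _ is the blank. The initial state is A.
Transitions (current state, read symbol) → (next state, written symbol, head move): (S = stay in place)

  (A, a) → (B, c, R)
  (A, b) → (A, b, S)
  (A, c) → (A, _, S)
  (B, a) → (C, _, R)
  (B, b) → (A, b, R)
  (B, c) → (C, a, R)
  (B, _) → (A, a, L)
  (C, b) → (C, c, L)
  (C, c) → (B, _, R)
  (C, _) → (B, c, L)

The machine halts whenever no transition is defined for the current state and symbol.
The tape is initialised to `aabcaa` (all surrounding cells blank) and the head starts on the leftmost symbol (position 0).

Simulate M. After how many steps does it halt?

A | [a]abcaa   read a → write c, move R, go to B
B | c[a]bcaa   read a → write _, move R, go to C
C | c_[b]caa   read b → write c, move L, go to C
C | c[_]ccaa   read _ → write c, move L, go to B
B | [c]cccaa   read c → write a, move R, go to C
C | a[c]ccaa   read c → write _, move R, go to B
B | a_[c]caa   read c → write a, move R, go to C
C | a_a[c]aa   read c → write _, move R, go to B
B | a_a_[a]a   read a → write _, move R, go to C
C | a_a__[a]
M halts after 9 transitions.

9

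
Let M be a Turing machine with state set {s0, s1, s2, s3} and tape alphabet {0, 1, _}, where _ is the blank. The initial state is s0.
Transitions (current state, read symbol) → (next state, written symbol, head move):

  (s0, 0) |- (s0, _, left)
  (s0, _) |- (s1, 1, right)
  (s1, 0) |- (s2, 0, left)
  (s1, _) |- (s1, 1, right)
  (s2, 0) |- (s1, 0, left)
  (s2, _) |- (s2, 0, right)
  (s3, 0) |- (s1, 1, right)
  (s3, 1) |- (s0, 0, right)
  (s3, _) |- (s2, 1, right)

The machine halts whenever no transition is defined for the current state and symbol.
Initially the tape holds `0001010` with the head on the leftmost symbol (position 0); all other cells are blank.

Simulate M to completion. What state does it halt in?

state=s0 head=0 tape=_[0]001010   (s0,0)→(s0,_,left)
state=s0 head=-1 tape=[_]_001010   (s0,_)→(s1,1,right)
state=s1 head=0 tape=1[_]001010   (s1,_)→(s1,1,right)
state=s1 head=1 tape=11[0]01010   (s1,0)→(s2,0,left)
state=s2 head=0 tape=1[1]001010
No transition is defined for (s2, 1); M halts in state s2.

s2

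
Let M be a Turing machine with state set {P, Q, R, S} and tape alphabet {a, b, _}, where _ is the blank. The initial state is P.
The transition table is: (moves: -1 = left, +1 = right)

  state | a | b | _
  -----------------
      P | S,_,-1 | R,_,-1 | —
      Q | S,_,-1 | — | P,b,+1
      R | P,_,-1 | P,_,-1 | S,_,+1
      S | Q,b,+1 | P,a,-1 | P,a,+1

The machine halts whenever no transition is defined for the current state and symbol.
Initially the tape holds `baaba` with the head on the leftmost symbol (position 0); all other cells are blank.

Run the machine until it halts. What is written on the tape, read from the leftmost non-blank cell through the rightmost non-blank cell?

P | _[b]aaba   read b → write _, move -1, go to R
R | [_]_aaba   read _ → write _, move +1, go to S
S | _[_]aaba   read _ → write a, move +1, go to P
P | _a[a]aba   read a → write _, move -1, go to S
S | _[a]_aba   read a → write b, move +1, go to Q
Q | _b[_]aba   read _ → write b, move +1, go to P
P | _bb[a]ba   read a → write _, move -1, go to S
S | _b[b]_ba   read b → write a, move -1, go to P
P | _[b]a_ba   read b → write _, move -1, go to R
R | [_]_a_ba   read _ → write _, move +1, go to S
S | _[_]a_ba   read _ → write a, move +1, go to P
P | _a[a]_ba   read a → write _, move -1, go to S
S | _[a]__ba   read a → write b, move +1, go to Q
Q | _b[_]_ba   read _ → write b, move +1, go to P
P | _bb[_]ba
The non-blank tape span at halt is bb_ba.

bb_ba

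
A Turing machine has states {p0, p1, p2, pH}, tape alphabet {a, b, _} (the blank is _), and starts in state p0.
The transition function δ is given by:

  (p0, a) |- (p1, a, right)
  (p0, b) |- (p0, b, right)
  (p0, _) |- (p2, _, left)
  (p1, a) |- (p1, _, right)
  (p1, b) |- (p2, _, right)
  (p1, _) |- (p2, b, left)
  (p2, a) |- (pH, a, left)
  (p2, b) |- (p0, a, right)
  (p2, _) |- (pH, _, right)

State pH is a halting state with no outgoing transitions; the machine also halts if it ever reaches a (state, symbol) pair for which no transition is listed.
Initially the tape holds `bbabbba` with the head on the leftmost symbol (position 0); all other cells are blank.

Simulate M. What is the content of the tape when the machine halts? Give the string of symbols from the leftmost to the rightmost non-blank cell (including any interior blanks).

bba_abab

state=p0 head=0 tape=[b]babbba_   (p0,b)→(p0,b,right)
state=p0 head=1 tape=b[b]abbba_   (p0,b)→(p0,b,right)
state=p0 head=2 tape=bb[a]bbba_   (p0,a)→(p1,a,right)
state=p1 head=3 tape=bba[b]bba_   (p1,b)→(p2,_,right)
state=p2 head=4 tape=bba_[b]ba_   (p2,b)→(p0,a,right)
state=p0 head=5 tape=bba_a[b]a_   (p0,b)→(p0,b,right)
state=p0 head=6 tape=bba_ab[a]_   (p0,a)→(p1,a,right)
state=p1 head=7 tape=bba_aba[_]   (p1,_)→(p2,b,left)
state=p2 head=6 tape=bba_ab[a]b   (p2,a)→(pH,a,left)
state=pH head=5 tape=bba_a[b]ab
The non-blank tape span at halt is bba_abab.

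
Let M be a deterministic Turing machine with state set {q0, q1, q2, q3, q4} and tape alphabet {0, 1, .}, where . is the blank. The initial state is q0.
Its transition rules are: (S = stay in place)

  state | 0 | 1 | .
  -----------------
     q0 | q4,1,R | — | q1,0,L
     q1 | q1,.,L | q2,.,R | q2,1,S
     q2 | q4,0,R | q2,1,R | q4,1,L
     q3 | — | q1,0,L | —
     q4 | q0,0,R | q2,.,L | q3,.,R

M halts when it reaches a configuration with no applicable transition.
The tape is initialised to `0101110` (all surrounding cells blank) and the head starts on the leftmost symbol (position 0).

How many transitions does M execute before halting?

q0 | ..[0]101110   read 0 → write 1, move R, go to q4
q4 | ..1[1]01110   read 1 → write ., move L, go to q2
q2 | ..[1].01110   read 1 → write 1, move R, go to q2
q2 | ..1[.]01110   read . → write 1, move L, go to q4
q4 | ..[1]101110   read 1 → write ., move L, go to q2
q2 | .[.].101110   read . → write 1, move L, go to q4
q4 | [.]1.101110   read . → write ., move R, go to q3
q3 | .[1].101110   read 1 → write 0, move L, go to q1
q1 | [.]0.101110   read . → write 1, move S, go to q2
q2 | [1]0.101110   read 1 → write 1, move R, go to q2
q2 | 1[0].101110   read 0 → write 0, move R, go to q4
q4 | 10[.]101110   read . → write ., move R, go to q3
q3 | 10.[1]01110   read 1 → write 0, move L, go to q1
q1 | 10[.]001110   read . → write 1, move S, go to q2
q2 | 10[1]001110   read 1 → write 1, move R, go to q2
q2 | 101[0]01110   read 0 → write 0, move R, go to q4
q4 | 1010[0]1110   read 0 → write 0, move R, go to q0
q0 | 10100[1]110
M halts after 17 transitions.

17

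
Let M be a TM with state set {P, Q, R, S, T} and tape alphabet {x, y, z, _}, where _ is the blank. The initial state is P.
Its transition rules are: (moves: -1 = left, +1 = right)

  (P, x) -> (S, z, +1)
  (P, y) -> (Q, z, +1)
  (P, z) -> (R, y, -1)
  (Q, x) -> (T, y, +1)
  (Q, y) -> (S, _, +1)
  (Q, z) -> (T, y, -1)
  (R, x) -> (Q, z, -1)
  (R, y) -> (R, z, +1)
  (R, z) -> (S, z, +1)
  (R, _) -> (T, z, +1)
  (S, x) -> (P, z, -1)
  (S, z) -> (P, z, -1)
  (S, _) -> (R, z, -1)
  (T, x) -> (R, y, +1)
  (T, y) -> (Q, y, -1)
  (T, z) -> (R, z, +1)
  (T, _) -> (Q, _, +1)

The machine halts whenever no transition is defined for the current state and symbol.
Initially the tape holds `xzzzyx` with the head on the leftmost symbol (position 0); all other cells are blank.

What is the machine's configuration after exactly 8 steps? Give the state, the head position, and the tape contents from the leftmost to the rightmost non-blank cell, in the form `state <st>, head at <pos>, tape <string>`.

P | __[x]zzzyx   read x → write z, move +1, go to S
S | __z[z]zzyx   read z → write z, move -1, go to P
P | __[z]zzzyx   read z → write y, move -1, go to R
R | _[_]yzzzyx   read _ → write z, move +1, go to T
T | _z[y]zzzyx   read y → write y, move -1, go to Q
Q | _[z]yzzzyx   read z → write y, move -1, go to T
T | [_]yyzzzyx   read _ → write _, move +1, go to Q
Q | _[y]yzzzyx   read y → write _, move +1, go to S
S | __[y]zzzyx
After 8 steps: state S, head at 0, tape yzzzyx.

state S, head at 0, tape yzzzyx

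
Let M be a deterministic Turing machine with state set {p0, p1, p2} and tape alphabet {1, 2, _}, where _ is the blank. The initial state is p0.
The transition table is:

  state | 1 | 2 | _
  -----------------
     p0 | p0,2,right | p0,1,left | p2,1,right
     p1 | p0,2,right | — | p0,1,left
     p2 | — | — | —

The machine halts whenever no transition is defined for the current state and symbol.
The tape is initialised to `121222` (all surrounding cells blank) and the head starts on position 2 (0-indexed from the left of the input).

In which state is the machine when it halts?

p2

state=p0 head=2 tape=_12[1]222   (p0,1)→(p0,2,right)
state=p0 head=3 tape=_122[2]22   (p0,2)→(p0,1,left)
state=p0 head=2 tape=_12[2]122   (p0,2)→(p0,1,left)
state=p0 head=1 tape=_1[2]1122   (p0,2)→(p0,1,left)
state=p0 head=0 tape=_[1]11122   (p0,1)→(p0,2,right)
state=p0 head=1 tape=_2[1]1122   (p0,1)→(p0,2,right)
state=p0 head=2 tape=_22[1]122   (p0,1)→(p0,2,right)
state=p0 head=3 tape=_222[1]22   (p0,1)→(p0,2,right)
state=p0 head=4 tape=_2222[2]2   (p0,2)→(p0,1,left)
state=p0 head=3 tape=_222[2]12   (p0,2)→(p0,1,left)
state=p0 head=2 tape=_22[2]112   (p0,2)→(p0,1,left)
state=p0 head=1 tape=_2[2]1112   (p0,2)→(p0,1,left)
state=p0 head=0 tape=_[2]11112   (p0,2)→(p0,1,left)
state=p0 head=-1 tape=[_]111112   (p0,_)→(p2,1,right)
state=p2 head=0 tape=1[1]11112
No transition is defined for (p2, 1); M halts in state p2.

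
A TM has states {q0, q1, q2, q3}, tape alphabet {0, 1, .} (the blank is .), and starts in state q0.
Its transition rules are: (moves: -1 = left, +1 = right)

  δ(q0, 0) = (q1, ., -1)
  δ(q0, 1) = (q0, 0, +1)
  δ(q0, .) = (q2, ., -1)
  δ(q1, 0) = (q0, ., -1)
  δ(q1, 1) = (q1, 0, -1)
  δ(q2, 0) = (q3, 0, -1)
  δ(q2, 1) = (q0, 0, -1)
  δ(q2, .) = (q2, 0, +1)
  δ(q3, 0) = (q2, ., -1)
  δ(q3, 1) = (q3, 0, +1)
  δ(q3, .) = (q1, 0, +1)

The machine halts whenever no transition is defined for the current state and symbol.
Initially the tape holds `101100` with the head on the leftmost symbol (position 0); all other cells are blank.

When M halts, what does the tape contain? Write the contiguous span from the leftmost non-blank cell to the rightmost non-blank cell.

0.0.0100

q0 | ......[1]01100   read 1 → write 0, move +1, go to q0
q0 | ......0[0]1100   read 0 → write ., move -1, go to q1
q1 | ......[0].1100   read 0 → write ., move -1, go to q0
q0 | .....[.]..1100   read . → write ., move -1, go to q2
q2 | ....[.]...1100   read . → write 0, move +1, go to q2
q2 | ....0[.]..1100   read . → write 0, move +1, go to q2
q2 | ....00[.].1100   read . → write 0, move +1, go to q2
q2 | ....000[.]1100   read . → write 0, move +1, go to q2
q2 | ....0000[1]100   read 1 → write 0, move -1, go to q0
q0 | ....000[0]0100   read 0 → write ., move -1, go to q1
q1 | ....00[0].0100   read 0 → write ., move -1, go to q0
q0 | ....0[0]..0100   read 0 → write ., move -1, go to q1
q1 | ....[0]...0100   read 0 → write ., move -1, go to q0
q0 | ...[.]....0100   read . → write ., move -1, go to q2
q2 | ..[.].....0100   read . → write 0, move +1, go to q2
q2 | ..0[.]....0100   read . → write 0, move +1, go to q2
q2 | ..00[.]...0100   read . → write 0, move +1, go to q2
q2 | ..000[.]..0100   read . → write 0, move +1, go to q2
q2 | ..0000[.].0100   read . → write 0, move +1, go to q2
q2 | ..00000[.]0100   read . → write 0, move +1, go to q2
q2 | ..000000[0]100   read 0 → write 0, move -1, go to q3
q3 | ..00000[0]0100   read 0 → write ., move -1, go to q2
q2 | ..0000[0].0100   read 0 → write 0, move -1, go to q3
q3 | ..000[0]0.0100   read 0 → write ., move -1, go to q2
q2 | ..00[0].0.0100   read 0 → write 0, move -1, go to q3
q3 | ..0[0]0.0.0100   read 0 → write ., move -1, go to q2
q2 | ..[0].0.0.0100   read 0 → write 0, move -1, go to q3
q3 | .[.]0.0.0.0100   read . → write 0, move +1, go to q1
q1 | .0[0].0.0.0100   read 0 → write ., move -1, go to q0
q0 | .[0]..0.0.0100   read 0 → write ., move -1, go to q1
q1 | [.]...0.0.0100
The non-blank tape span at halt is 0.0.0100.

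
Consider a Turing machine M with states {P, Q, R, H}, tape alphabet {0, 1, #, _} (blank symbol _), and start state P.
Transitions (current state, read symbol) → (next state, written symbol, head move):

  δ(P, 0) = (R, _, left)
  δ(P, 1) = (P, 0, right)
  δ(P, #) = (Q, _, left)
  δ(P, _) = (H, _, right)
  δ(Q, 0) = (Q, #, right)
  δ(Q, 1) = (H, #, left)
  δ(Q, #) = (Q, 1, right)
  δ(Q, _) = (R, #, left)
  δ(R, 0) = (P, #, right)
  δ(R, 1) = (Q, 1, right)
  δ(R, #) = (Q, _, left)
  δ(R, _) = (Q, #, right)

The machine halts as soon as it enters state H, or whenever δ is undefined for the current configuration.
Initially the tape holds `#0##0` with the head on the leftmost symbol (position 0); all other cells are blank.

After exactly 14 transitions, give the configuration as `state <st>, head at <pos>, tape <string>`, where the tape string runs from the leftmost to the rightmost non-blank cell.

state H, head at 2, tape #11#1#_#

state=P head=0 tape=__[#]0##0_   (P,#)→(Q,_,left)
state=Q head=-1 tape=_[_]_0##0_   (Q,_)→(R,#,left)
state=R head=-2 tape=[_]#_0##0_   (R,_)→(Q,#,right)
state=Q head=-1 tape=#[#]_0##0_   (Q,#)→(Q,1,right)
state=Q head=0 tape=#1[_]0##0_   (Q,_)→(R,#,left)
state=R head=-1 tape=#[1]#0##0_   (R,1)→(Q,1,right)
state=Q head=0 tape=#1[#]0##0_   (Q,#)→(Q,1,right)
state=Q head=1 tape=#11[0]##0_   (Q,0)→(Q,#,right)
state=Q head=2 tape=#11#[#]#0_   (Q,#)→(Q,1,right)
state=Q head=3 tape=#11#1[#]0_   (Q,#)→(Q,1,right)
state=Q head=4 tape=#11#11[0]_   (Q,0)→(Q,#,right)
state=Q head=5 tape=#11#11#[_]   (Q,_)→(R,#,left)
state=R head=4 tape=#11#11[#]#   (R,#)→(Q,_,left)
state=Q head=3 tape=#11#1[1]_#   (Q,1)→(H,#,left)
state=H head=2 tape=#11#[1]#_#
After 14 steps: state H, head at 2, tape #11#1#_#.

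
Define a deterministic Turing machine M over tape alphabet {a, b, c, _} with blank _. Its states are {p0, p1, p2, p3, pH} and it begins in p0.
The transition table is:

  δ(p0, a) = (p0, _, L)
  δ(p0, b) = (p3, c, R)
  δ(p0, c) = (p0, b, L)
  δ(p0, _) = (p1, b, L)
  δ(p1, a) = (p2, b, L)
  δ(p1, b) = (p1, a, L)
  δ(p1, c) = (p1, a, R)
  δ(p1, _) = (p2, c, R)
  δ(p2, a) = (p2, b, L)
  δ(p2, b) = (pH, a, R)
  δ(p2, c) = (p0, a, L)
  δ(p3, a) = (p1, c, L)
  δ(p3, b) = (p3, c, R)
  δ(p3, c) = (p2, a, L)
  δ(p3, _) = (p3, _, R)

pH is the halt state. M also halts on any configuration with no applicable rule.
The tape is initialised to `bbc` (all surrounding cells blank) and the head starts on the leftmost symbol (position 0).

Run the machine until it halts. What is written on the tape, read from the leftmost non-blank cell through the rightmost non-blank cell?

cabaa

p0 | __[b]bc   read b → write c, move R, go to p3
p3 | __c[b]c   read b → write c, move R, go to p3
p3 | __cc[c]   read c → write a, move L, go to p2
p2 | __c[c]a   read c → write a, move L, go to p0
p0 | __[c]aa   read c → write b, move L, go to p0
p0 | _[_]baa   read _ → write b, move L, go to p1
p1 | [_]bbaa   read _ → write c, move R, go to p2
p2 | c[b]baa   read b → write a, move R, go to pH
pH | ca[b]aa
The non-blank tape span at halt is cabaa.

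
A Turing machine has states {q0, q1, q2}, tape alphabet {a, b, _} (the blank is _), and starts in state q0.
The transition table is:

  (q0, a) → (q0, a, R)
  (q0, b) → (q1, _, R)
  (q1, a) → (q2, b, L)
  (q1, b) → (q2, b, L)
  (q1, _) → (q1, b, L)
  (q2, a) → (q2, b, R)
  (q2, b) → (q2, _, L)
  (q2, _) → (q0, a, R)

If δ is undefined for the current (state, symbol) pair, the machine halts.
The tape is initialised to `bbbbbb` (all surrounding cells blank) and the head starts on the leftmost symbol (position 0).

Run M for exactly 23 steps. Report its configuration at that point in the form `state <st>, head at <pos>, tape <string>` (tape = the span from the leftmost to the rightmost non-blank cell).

q0 | [b]bbbbb_   read b → write _, move R, go to q1
q1 | _[b]bbbb_   read b → write b, move L, go to q2
q2 | [_]bbbbb_   read _ → write a, move R, go to q0
q0 | a[b]bbbb_   read b → write _, move R, go to q1
q1 | a_[b]bbb_   read b → write b, move L, go to q2
q2 | a[_]bbbb_   read _ → write a, move R, go to q0
q0 | aa[b]bbb_   read b → write _, move R, go to q1
q1 | aa_[b]bb_   read b → write b, move L, go to q2
q2 | aa[_]bbb_   read _ → write a, move R, go to q0
q0 | aaa[b]bb_   read b → write _, move R, go to q1
q1 | aaa_[b]b_   read b → write b, move L, go to q2
q2 | aaa[_]bb_   read _ → write a, move R, go to q0
q0 | aaaa[b]b_   read b → write _, move R, go to q1
q1 | aaaa_[b]_   read b → write b, move L, go to q2
q2 | aaaa[_]b_   read _ → write a, move R, go to q0
q0 | aaaaa[b]_   read b → write _, move R, go to q1
q1 | aaaaa_[_]   read _ → write b, move L, go to q1
q1 | aaaaa[_]b   read _ → write b, move L, go to q1
q1 | aaaa[a]bb   read a → write b, move L, go to q2
q2 | aaa[a]bbb   read a → write b, move R, go to q2
q2 | aaab[b]bb   read b → write _, move L, go to q2
q2 | aaa[b]_bb   read b → write _, move L, go to q2
q2 | aa[a]__bb   read a → write b, move R, go to q2
q2 | aab[_]_bb
After 23 steps: state q2, head at 3, tape aab__bb.

state q2, head at 3, tape aab__bb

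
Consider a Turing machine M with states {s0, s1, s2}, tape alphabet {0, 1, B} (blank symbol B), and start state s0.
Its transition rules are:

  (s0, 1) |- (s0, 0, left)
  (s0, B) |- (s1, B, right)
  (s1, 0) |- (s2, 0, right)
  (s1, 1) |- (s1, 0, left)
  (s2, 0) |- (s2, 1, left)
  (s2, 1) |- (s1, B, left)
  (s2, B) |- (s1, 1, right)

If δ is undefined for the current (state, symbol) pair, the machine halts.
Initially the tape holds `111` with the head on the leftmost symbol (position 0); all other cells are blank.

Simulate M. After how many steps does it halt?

state=s0 head=0 tape=BB[1]11   (s0,1)→(s0,0,left)
state=s0 head=-1 tape=B[B]011   (s0,B)→(s1,B,right)
state=s1 head=0 tape=BB[0]11   (s1,0)→(s2,0,right)
state=s2 head=1 tape=BB0[1]1   (s2,1)→(s1,B,left)
state=s1 head=0 tape=BB[0]B1   (s1,0)→(s2,0,right)
state=s2 head=1 tape=BB0[B]1   (s2,B)→(s1,1,right)
state=s1 head=2 tape=BB01[1]   (s1,1)→(s1,0,left)
state=s1 head=1 tape=BB0[1]0   (s1,1)→(s1,0,left)
state=s1 head=0 tape=BB[0]00   (s1,0)→(s2,0,right)
state=s2 head=1 tape=BB0[0]0   (s2,0)→(s2,1,left)
state=s2 head=0 tape=BB[0]10   (s2,0)→(s2,1,left)
state=s2 head=-1 tape=B[B]110   (s2,B)→(s1,1,right)
state=s1 head=0 tape=B1[1]10   (s1,1)→(s1,0,left)
state=s1 head=-1 tape=B[1]010   (s1,1)→(s1,0,left)
state=s1 head=-2 tape=[B]0010
M halts after 14 transitions.

14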